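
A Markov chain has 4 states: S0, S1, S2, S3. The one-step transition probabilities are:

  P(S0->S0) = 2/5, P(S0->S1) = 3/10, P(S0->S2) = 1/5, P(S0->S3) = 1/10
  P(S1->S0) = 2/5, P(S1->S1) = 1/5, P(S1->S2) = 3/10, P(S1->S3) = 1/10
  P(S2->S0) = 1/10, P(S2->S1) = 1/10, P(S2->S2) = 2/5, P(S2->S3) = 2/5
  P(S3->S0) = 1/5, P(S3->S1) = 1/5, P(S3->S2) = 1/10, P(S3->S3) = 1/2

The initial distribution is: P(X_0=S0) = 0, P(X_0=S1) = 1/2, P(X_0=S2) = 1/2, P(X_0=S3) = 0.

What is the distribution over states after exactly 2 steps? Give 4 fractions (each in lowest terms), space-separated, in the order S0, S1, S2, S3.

Propagating the distribution step by step (d_{t+1} = d_t * P):
d_0 = (S0=0, S1=1/2, S2=1/2, S3=0)
  d_1[S0] = 0*2/5 + 1/2*2/5 + 1/2*1/10 + 0*1/5 = 1/4
  d_1[S1] = 0*3/10 + 1/2*1/5 + 1/2*1/10 + 0*1/5 = 3/20
  d_1[S2] = 0*1/5 + 1/2*3/10 + 1/2*2/5 + 0*1/10 = 7/20
  d_1[S3] = 0*1/10 + 1/2*1/10 + 1/2*2/5 + 0*1/2 = 1/4
d_1 = (S0=1/4, S1=3/20, S2=7/20, S3=1/4)
  d_2[S0] = 1/4*2/5 + 3/20*2/5 + 7/20*1/10 + 1/4*1/5 = 49/200
  d_2[S1] = 1/4*3/10 + 3/20*1/5 + 7/20*1/10 + 1/4*1/5 = 19/100
  d_2[S2] = 1/4*1/5 + 3/20*3/10 + 7/20*2/5 + 1/4*1/10 = 13/50
  d_2[S3] = 1/4*1/10 + 3/20*1/10 + 7/20*2/5 + 1/4*1/2 = 61/200
d_2 = (S0=49/200, S1=19/100, S2=13/50, S3=61/200)

Answer: 49/200 19/100 13/50 61/200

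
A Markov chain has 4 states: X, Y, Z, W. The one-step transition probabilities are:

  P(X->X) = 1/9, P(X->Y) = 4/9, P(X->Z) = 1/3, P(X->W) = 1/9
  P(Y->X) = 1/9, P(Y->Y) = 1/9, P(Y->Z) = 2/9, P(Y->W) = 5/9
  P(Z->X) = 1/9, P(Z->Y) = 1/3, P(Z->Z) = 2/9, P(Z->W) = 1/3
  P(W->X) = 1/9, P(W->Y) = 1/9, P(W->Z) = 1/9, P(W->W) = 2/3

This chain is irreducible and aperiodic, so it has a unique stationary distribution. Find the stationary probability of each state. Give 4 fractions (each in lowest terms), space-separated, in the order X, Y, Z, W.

Answer: 1/9 59/315 37/210 331/630

Derivation:
The stationary distribution satisfies pi = pi * P, i.e.:
  pi_X = 1/9*pi_X + 1/9*pi_Y + 1/9*pi_Z + 1/9*pi_W
  pi_Y = 4/9*pi_X + 1/9*pi_Y + 1/3*pi_Z + 1/9*pi_W
  pi_Z = 1/3*pi_X + 2/9*pi_Y + 2/9*pi_Z + 1/9*pi_W
  pi_W = 1/9*pi_X + 5/9*pi_Y + 1/3*pi_Z + 2/3*pi_W
with normalization: pi_X + pi_Y + pi_Z + pi_W = 1.

Using the first 3 balance equations plus normalization, the linear system A*pi = b is:
  [-8/9, 1/9, 1/9, 1/9] . pi = 0
  [4/9, -8/9, 1/3, 1/9] . pi = 0
  [1/3, 2/9, -7/9, 1/9] . pi = 0
  [1, 1, 1, 1] . pi = 1

Solving yields:
  pi_X = 1/9
  pi_Y = 59/315
  pi_Z = 37/210
  pi_W = 331/630

Verification (pi * P):
  1/9*1/9 + 59/315*1/9 + 37/210*1/9 + 331/630*1/9 = 1/9 = pi_X  (ok)
  1/9*4/9 + 59/315*1/9 + 37/210*1/3 + 331/630*1/9 = 59/315 = pi_Y  (ok)
  1/9*1/3 + 59/315*2/9 + 37/210*2/9 + 331/630*1/9 = 37/210 = pi_Z  (ok)
  1/9*1/9 + 59/315*5/9 + 37/210*1/3 + 331/630*2/3 = 331/630 = pi_W  (ok)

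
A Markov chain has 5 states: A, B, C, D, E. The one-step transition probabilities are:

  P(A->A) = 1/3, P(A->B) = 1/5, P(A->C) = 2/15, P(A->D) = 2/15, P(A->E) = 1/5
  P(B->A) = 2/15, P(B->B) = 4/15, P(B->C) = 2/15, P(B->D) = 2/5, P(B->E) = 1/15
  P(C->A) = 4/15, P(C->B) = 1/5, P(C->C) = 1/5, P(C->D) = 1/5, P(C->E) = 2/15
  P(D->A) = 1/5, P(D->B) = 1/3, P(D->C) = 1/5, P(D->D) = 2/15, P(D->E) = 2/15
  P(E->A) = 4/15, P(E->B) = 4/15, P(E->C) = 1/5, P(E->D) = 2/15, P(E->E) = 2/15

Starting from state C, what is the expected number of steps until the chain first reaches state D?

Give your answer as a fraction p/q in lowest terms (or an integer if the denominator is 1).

Answer: 11085/2426

Derivation:
Let h_i = expected steps to first reach D from state i.
Boundary: h_D = 0.
First-step equations for the other states:
  h_A = 1 + 1/3*h_A + 1/5*h_B + 2/15*h_C + 2/15*h_D + 1/5*h_E
  h_B = 1 + 2/15*h_A + 4/15*h_B + 2/15*h_C + 2/5*h_D + 1/15*h_E
  h_C = 1 + 4/15*h_A + 1/5*h_B + 1/5*h_C + 1/5*h_D + 2/15*h_E
  h_E = 1 + 4/15*h_A + 4/15*h_B + 1/5*h_C + 2/15*h_D + 2/15*h_E

Substituting h_D = 0 and rearranging gives the linear system (I - Q) h = 1:
  [2/3, -1/5, -2/15, -1/5] . (h_A, h_B, h_C, h_E) = 1
  [-2/15, 11/15, -2/15, -1/15] . (h_A, h_B, h_C, h_E) = 1
  [-4/15, -1/5, 4/5, -2/15] . (h_A, h_B, h_C, h_E) = 1
  [-4/15, -4/15, -1/5, 13/15] . (h_A, h_B, h_C, h_E) = 1

Solving yields:
  h_A = 23835/4852
  h_B = 4275/1213
  h_C = 11085/2426
  h_E = 11655/2426

Starting state is C, so the expected hitting time is h_C = 11085/2426.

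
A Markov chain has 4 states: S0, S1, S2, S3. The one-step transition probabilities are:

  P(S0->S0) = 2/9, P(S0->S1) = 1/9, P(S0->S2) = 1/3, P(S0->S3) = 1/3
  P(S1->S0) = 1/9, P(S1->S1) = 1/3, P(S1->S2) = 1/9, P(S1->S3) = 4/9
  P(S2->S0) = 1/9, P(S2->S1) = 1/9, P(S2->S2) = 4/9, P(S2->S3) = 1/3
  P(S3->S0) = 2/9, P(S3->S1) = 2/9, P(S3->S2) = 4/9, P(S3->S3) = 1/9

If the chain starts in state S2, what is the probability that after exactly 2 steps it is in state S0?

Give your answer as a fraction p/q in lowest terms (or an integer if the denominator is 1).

Answer: 13/81

Derivation:
Computing P^2 by repeated multiplication:
P^1 =
  S0: [2/9, 1/9, 1/3, 1/3]
  S1: [1/9, 1/3, 1/9, 4/9]
  S2: [1/9, 1/9, 4/9, 1/3]
  S3: [2/9, 2/9, 4/9, 1/9]
P^2 =
  S0: [14/81, 14/81, 31/81, 22/81]
  S1: [14/81, 19/81, 26/81, 22/81]
  S2: [13/81, 14/81, 32/81, 22/81]
  S3: [4/27, 14/81, 28/81, 1/3]

(P^2)[S2 -> S0] = 13/81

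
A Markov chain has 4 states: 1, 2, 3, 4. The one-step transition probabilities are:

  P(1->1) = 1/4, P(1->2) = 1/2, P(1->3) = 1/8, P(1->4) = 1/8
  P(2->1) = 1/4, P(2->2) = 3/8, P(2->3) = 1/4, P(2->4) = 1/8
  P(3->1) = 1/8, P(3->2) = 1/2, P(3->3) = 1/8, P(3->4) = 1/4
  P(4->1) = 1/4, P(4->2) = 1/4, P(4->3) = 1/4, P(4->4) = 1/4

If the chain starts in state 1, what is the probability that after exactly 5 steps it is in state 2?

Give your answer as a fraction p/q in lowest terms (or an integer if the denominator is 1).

Answer: 6661/16384

Derivation:
Computing P^5 by repeated multiplication:
P^1 =
  1: [1/4, 1/2, 1/8, 1/8]
  2: [1/4, 3/8, 1/4, 1/8]
  3: [1/8, 1/2, 1/8, 1/4]
  4: [1/4, 1/4, 1/4, 1/4]
P^2 =
  1: [15/64, 13/32, 13/64, 5/32]
  2: [7/32, 27/64, 3/16, 11/64]
  3: [15/64, 3/8, 7/32, 11/64]
  4: [7/32, 13/32, 3/16, 3/16]
P^3 =
  1: [115/512, 105/256, 25/128, 87/512]
  2: [29/128, 207/512, 51/256, 87/512]
  3: [57/256, 105/256, 99/512, 89/512]
  4: [29/128, 103/256, 51/256, 11/64]
P^4 =
  1: [231/1024, 13/32, 809/4096, 699/4096]
  2: [461/2048, 1667/4096, 403/2048, 701/4096]
  3: [925/4096, 415/1024, 811/4096, 175/1024]
  4: [461/2048, 833/2048, 403/2048, 351/2048]
P^5 =
  1: [7383/32768, 6661/16384, 6459/32768, 1401/8192]
  2: [3693/16384, 13315/32768, 101/512, 5603/32768]
  3: [7381/32768, 3331/8192, 807/4096, 5607/32768]
  4: [3693/16384, 6657/16384, 101/512, 1401/8192]

(P^5)[1 -> 2] = 6661/16384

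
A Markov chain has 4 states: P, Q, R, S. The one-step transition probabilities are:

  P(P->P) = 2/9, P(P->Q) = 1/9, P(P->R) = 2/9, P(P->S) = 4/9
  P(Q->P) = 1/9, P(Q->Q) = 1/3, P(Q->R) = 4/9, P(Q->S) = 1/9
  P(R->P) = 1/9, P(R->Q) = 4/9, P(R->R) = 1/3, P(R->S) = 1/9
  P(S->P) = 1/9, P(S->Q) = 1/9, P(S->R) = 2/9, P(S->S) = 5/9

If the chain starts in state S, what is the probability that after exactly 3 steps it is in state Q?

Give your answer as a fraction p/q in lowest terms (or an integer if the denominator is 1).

Computing P^3 by repeated multiplication:
P^1 =
  P: [2/9, 1/9, 2/9, 4/9]
  Q: [1/9, 1/3, 4/9, 1/9]
  R: [1/9, 4/9, 1/3, 1/9]
  S: [1/9, 1/9, 2/9, 5/9]
P^2 =
  P: [11/81, 17/81, 22/81, 31/81]
  Q: [10/81, 1/3, 28/81, 16/81]
  R: [10/81, 26/81, 29/81, 16/81]
  S: [10/81, 17/81, 22/81, 32/81]
P^3 =
  P: [92/729, 181/729, 218/729, 238/729]
  Q: [91/729, 73/243, 244/729, 175/729]
  R: [91/729, 220/729, 1/3, 175/729]
  S: [91/729, 181/729, 218/729, 239/729]

(P^3)[S -> Q] = 181/729

Answer: 181/729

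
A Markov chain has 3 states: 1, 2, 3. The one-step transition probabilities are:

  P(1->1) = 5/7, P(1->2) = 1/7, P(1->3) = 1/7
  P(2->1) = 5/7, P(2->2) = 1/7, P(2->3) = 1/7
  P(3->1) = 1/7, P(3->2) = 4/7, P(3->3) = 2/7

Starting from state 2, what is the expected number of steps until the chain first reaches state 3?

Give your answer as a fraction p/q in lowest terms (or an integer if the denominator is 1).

Let h_i = expected steps to first reach 3 from state i.
Boundary: h_3 = 0.
First-step equations for the other states:
  h_1 = 1 + 5/7*h_1 + 1/7*h_2 + 1/7*h_3
  h_2 = 1 + 5/7*h_1 + 1/7*h_2 + 1/7*h_3

Substituting h_3 = 0 and rearranging gives the linear system (I - Q) h = 1:
  [2/7, -1/7] . (h_1, h_2) = 1
  [-5/7, 6/7] . (h_1, h_2) = 1

Solving yields:
  h_1 = 7
  h_2 = 7

Starting state is 2, so the expected hitting time is h_2 = 7.

Answer: 7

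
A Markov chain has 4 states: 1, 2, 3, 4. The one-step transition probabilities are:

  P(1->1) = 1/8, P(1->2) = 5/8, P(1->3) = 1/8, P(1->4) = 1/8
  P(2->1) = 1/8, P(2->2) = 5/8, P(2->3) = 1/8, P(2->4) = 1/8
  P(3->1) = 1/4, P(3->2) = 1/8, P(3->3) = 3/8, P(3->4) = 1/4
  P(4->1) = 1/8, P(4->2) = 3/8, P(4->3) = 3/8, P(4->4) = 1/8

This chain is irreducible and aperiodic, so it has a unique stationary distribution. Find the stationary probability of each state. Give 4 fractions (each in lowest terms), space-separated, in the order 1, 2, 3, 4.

Answer: 7/46 11/23 5/23 7/46

Derivation:
The stationary distribution satisfies pi = pi * P, i.e.:
  pi_1 = 1/8*pi_1 + 1/8*pi_2 + 1/4*pi_3 + 1/8*pi_4
  pi_2 = 5/8*pi_1 + 5/8*pi_2 + 1/8*pi_3 + 3/8*pi_4
  pi_3 = 1/8*pi_1 + 1/8*pi_2 + 3/8*pi_3 + 3/8*pi_4
  pi_4 = 1/8*pi_1 + 1/8*pi_2 + 1/4*pi_3 + 1/8*pi_4
with normalization: pi_1 + pi_2 + pi_3 + pi_4 = 1.

Using the first 3 balance equations plus normalization, the linear system A*pi = b is:
  [-7/8, 1/8, 1/4, 1/8] . pi = 0
  [5/8, -3/8, 1/8, 3/8] . pi = 0
  [1/8, 1/8, -5/8, 3/8] . pi = 0
  [1, 1, 1, 1] . pi = 1

Solving yields:
  pi_1 = 7/46
  pi_2 = 11/23
  pi_3 = 5/23
  pi_4 = 7/46

Verification (pi * P):
  7/46*1/8 + 11/23*1/8 + 5/23*1/4 + 7/46*1/8 = 7/46 = pi_1  (ok)
  7/46*5/8 + 11/23*5/8 + 5/23*1/8 + 7/46*3/8 = 11/23 = pi_2  (ok)
  7/46*1/8 + 11/23*1/8 + 5/23*3/8 + 7/46*3/8 = 5/23 = pi_3  (ok)
  7/46*1/8 + 11/23*1/8 + 5/23*1/4 + 7/46*1/8 = 7/46 = pi_4  (ok)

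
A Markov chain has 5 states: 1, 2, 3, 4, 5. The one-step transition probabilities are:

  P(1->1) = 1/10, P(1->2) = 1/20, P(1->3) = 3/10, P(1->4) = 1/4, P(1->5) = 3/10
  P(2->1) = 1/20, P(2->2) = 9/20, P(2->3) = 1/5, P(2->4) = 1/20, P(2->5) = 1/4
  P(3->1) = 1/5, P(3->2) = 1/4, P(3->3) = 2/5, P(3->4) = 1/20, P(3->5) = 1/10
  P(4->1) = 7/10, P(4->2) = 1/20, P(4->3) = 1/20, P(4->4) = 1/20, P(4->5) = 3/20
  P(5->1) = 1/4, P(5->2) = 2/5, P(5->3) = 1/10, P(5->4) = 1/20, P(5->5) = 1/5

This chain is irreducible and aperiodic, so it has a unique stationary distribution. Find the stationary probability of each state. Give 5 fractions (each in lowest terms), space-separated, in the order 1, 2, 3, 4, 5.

Answer: 20501/106116 4963/17686 24599/106116 4703/53058 5458/26529

Derivation:
The stationary distribution satisfies pi = pi * P, i.e.:
  pi_1 = 1/10*pi_1 + 1/20*pi_2 + 1/5*pi_3 + 7/10*pi_4 + 1/4*pi_5
  pi_2 = 1/20*pi_1 + 9/20*pi_2 + 1/4*pi_3 + 1/20*pi_4 + 2/5*pi_5
  pi_3 = 3/10*pi_1 + 1/5*pi_2 + 2/5*pi_3 + 1/20*pi_4 + 1/10*pi_5
  pi_4 = 1/4*pi_1 + 1/20*pi_2 + 1/20*pi_3 + 1/20*pi_4 + 1/20*pi_5
  pi_5 = 3/10*pi_1 + 1/4*pi_2 + 1/10*pi_3 + 3/20*pi_4 + 1/5*pi_5
with normalization: pi_1 + pi_2 + pi_3 + pi_4 + pi_5 = 1.

Using the first 4 balance equations plus normalization, the linear system A*pi = b is:
  [-9/10, 1/20, 1/5, 7/10, 1/4] . pi = 0
  [1/20, -11/20, 1/4, 1/20, 2/5] . pi = 0
  [3/10, 1/5, -3/5, 1/20, 1/10] . pi = 0
  [1/4, 1/20, 1/20, -19/20, 1/20] . pi = 0
  [1, 1, 1, 1, 1] . pi = 1

Solving yields:
  pi_1 = 20501/106116
  pi_2 = 4963/17686
  pi_3 = 24599/106116
  pi_4 = 4703/53058
  pi_5 = 5458/26529

Verification (pi * P):
  20501/106116*1/10 + 4963/17686*1/20 + 24599/106116*1/5 + 4703/53058*7/10 + 5458/26529*1/4 = 20501/106116 = pi_1  (ok)
  20501/106116*1/20 + 4963/17686*9/20 + 24599/106116*1/4 + 4703/53058*1/20 + 5458/26529*2/5 = 4963/17686 = pi_2  (ok)
  20501/106116*3/10 + 4963/17686*1/5 + 24599/106116*2/5 + 4703/53058*1/20 + 5458/26529*1/10 = 24599/106116 = pi_3  (ok)
  20501/106116*1/4 + 4963/17686*1/20 + 24599/106116*1/20 + 4703/53058*1/20 + 5458/26529*1/20 = 4703/53058 = pi_4  (ok)
  20501/106116*3/10 + 4963/17686*1/4 + 24599/106116*1/10 + 4703/53058*3/20 + 5458/26529*1/5 = 5458/26529 = pi_5  (ok)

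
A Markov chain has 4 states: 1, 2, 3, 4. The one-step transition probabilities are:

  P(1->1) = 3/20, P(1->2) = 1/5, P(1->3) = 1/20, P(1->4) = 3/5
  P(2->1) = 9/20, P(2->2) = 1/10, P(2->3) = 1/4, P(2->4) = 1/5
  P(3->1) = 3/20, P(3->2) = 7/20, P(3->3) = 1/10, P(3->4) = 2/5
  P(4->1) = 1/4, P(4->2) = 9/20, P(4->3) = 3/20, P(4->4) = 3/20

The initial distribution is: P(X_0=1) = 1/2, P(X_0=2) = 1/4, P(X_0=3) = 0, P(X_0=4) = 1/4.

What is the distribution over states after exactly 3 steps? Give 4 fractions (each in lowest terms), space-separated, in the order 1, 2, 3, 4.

Propagating the distribution step by step (d_{t+1} = d_t * P):
d_0 = (1=1/2, 2=1/4, 3=0, 4=1/4)
  d_1[1] = 1/2*3/20 + 1/4*9/20 + 0*3/20 + 1/4*1/4 = 1/4
  d_1[2] = 1/2*1/5 + 1/4*1/10 + 0*7/20 + 1/4*9/20 = 19/80
  d_1[3] = 1/2*1/20 + 1/4*1/4 + 0*1/10 + 1/4*3/20 = 1/8
  d_1[4] = 1/2*3/5 + 1/4*1/5 + 0*2/5 + 1/4*3/20 = 31/80
d_1 = (1=1/4, 2=19/80, 3=1/8, 4=31/80)
  d_2[1] = 1/4*3/20 + 19/80*9/20 + 1/8*3/20 + 31/80*1/4 = 13/50
  d_2[2] = 1/4*1/5 + 19/80*1/10 + 1/8*7/20 + 31/80*9/20 = 467/1600
  d_2[3] = 1/4*1/20 + 19/80*1/4 + 1/8*1/10 + 31/80*3/20 = 57/400
  d_2[4] = 1/4*3/5 + 19/80*1/5 + 1/8*2/5 + 31/80*3/20 = 489/1600
d_2 = (1=13/50, 2=467/1600, 3=57/400, 4=489/1600)
  d_3[1] = 13/50*3/20 + 467/1600*9/20 + 57/400*3/20 + 489/1600*1/4 = 429/1600
  d_3[2] = 13/50*1/5 + 467/1600*1/10 + 57/400*7/20 + 489/1600*9/20 = 1719/6400
  d_3[3] = 13/50*1/20 + 467/1600*1/4 + 57/400*1/10 + 489/1600*3/20 = 2337/16000
  d_3[4] = 13/50*3/5 + 467/1600*1/5 + 57/400*2/5 + 489/1600*3/20 = 10151/32000
d_3 = (1=429/1600, 2=1719/6400, 3=2337/16000, 4=10151/32000)

Answer: 429/1600 1719/6400 2337/16000 10151/32000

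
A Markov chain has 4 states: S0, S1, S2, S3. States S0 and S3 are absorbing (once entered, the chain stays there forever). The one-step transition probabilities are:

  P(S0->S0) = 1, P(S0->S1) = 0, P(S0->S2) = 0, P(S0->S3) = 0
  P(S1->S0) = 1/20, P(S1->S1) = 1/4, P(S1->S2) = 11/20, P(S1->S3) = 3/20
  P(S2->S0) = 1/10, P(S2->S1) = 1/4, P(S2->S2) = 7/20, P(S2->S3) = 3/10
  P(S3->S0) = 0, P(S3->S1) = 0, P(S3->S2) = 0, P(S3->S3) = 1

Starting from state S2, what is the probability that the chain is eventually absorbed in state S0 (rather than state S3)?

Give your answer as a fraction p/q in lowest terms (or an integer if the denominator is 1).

Let a_i = P(absorbed in S0 | start in state i).
Boundary conditions: a_S0 = 1, a_S3 = 0.
For each transient state i, a_i = sum_j P(i->j) * a_j:
  a_S1 = 1/20*a_S0 + 1/4*a_S1 + 11/20*a_S2 + 3/20*a_S3
  a_S2 = 1/10*a_S0 + 1/4*a_S1 + 7/20*a_S2 + 3/10*a_S3

Substituting a_S0 = 1 and a_S3 = 0, rearrange to (I - Q) a = r where r[i] = P(i -> S0):
  [3/4, -11/20] . (a_S1, a_S2) = 1/20
  [-1/4, 13/20] . (a_S1, a_S2) = 1/10

Solving yields:
  a_S1 = 1/4
  a_S2 = 1/4

Starting state is S2, so the absorption probability is a_S2 = 1/4.

Answer: 1/4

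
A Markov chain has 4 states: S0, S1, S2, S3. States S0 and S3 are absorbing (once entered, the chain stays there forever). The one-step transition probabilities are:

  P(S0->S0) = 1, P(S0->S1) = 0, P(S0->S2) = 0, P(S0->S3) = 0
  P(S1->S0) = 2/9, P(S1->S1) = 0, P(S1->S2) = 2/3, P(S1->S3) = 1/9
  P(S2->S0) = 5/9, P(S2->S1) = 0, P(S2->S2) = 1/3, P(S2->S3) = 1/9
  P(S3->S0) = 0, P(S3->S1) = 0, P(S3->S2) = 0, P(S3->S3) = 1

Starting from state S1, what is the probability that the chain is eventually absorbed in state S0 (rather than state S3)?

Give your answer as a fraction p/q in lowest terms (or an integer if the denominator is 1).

Answer: 7/9

Derivation:
Let a_i = P(absorbed in S0 | start in state i).
Boundary conditions: a_S0 = 1, a_S3 = 0.
For each transient state i, a_i = sum_j P(i->j) * a_j:
  a_S1 = 2/9*a_S0 + 0*a_S1 + 2/3*a_S2 + 1/9*a_S3
  a_S2 = 5/9*a_S0 + 0*a_S1 + 1/3*a_S2 + 1/9*a_S3

Substituting a_S0 = 1 and a_S3 = 0, rearrange to (I - Q) a = r where r[i] = P(i -> S0):
  [1, -2/3] . (a_S1, a_S2) = 2/9
  [0, 2/3] . (a_S1, a_S2) = 5/9

Solving yields:
  a_S1 = 7/9
  a_S2 = 5/6

Starting state is S1, so the absorption probability is a_S1 = 7/9.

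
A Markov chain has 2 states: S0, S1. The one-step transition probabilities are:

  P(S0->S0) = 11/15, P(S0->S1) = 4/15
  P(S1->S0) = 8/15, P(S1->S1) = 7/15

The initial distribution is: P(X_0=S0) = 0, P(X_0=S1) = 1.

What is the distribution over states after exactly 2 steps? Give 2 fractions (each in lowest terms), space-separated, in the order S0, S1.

Answer: 16/25 9/25

Derivation:
Propagating the distribution step by step (d_{t+1} = d_t * P):
d_0 = (S0=0, S1=1)
  d_1[S0] = 0*11/15 + 1*8/15 = 8/15
  d_1[S1] = 0*4/15 + 1*7/15 = 7/15
d_1 = (S0=8/15, S1=7/15)
  d_2[S0] = 8/15*11/15 + 7/15*8/15 = 16/25
  d_2[S1] = 8/15*4/15 + 7/15*7/15 = 9/25
d_2 = (S0=16/25, S1=9/25)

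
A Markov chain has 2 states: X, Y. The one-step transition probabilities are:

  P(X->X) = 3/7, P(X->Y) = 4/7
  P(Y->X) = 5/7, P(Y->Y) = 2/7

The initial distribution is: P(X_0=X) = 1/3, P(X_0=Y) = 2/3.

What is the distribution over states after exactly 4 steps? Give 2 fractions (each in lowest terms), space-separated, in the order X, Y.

Propagating the distribution step by step (d_{t+1} = d_t * P):
d_0 = (X=1/3, Y=2/3)
  d_1[X] = 1/3*3/7 + 2/3*5/7 = 13/21
  d_1[Y] = 1/3*4/7 + 2/3*2/7 = 8/21
d_1 = (X=13/21, Y=8/21)
  d_2[X] = 13/21*3/7 + 8/21*5/7 = 79/147
  d_2[Y] = 13/21*4/7 + 8/21*2/7 = 68/147
d_2 = (X=79/147, Y=68/147)
  d_3[X] = 79/147*3/7 + 68/147*5/7 = 577/1029
  d_3[Y] = 79/147*4/7 + 68/147*2/7 = 452/1029
d_3 = (X=577/1029, Y=452/1029)
  d_4[X] = 577/1029*3/7 + 452/1029*5/7 = 3991/7203
  d_4[Y] = 577/1029*4/7 + 452/1029*2/7 = 3212/7203
d_4 = (X=3991/7203, Y=3212/7203)

Answer: 3991/7203 3212/7203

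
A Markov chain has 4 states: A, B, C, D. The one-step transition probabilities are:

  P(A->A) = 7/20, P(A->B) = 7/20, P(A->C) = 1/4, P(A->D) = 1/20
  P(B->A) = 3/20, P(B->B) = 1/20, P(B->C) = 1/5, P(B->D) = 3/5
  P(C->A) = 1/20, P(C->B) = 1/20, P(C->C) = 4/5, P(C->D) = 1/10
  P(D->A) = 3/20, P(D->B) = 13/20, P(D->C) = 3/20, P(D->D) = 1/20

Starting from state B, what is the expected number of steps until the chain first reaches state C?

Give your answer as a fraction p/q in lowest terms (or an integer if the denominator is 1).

Answer: 4960/959

Derivation:
Let h_i = expected steps to first reach C from state i.
Boundary: h_C = 0.
First-step equations for the other states:
  h_A = 1 + 7/20*h_A + 7/20*h_B + 1/4*h_C + 1/20*h_D
  h_B = 1 + 3/20*h_A + 1/20*h_B + 1/5*h_C + 3/5*h_D
  h_D = 1 + 3/20*h_A + 13/20*h_B + 3/20*h_C + 1/20*h_D

Substituting h_C = 0 and rearranging gives the linear system (I - Q) h = 1:
  [13/20, -7/20, -1/20] . (h_A, h_B, h_D) = 1
  [-3/20, 19/20, -3/5] . (h_A, h_B, h_D) = 1
  [-3/20, -13/20, 19/20] . (h_A, h_B, h_D) = 1

Solving yields:
  h_A = 4540/959
  h_B = 4960/959
  h_D = 5120/959

Starting state is B, so the expected hitting time is h_B = 4960/959.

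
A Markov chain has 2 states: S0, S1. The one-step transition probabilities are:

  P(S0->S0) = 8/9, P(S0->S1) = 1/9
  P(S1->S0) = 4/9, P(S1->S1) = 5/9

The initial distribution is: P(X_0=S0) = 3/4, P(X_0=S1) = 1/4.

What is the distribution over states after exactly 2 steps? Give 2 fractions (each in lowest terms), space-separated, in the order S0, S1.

Answer: 64/81 17/81

Derivation:
Propagating the distribution step by step (d_{t+1} = d_t * P):
d_0 = (S0=3/4, S1=1/4)
  d_1[S0] = 3/4*8/9 + 1/4*4/9 = 7/9
  d_1[S1] = 3/4*1/9 + 1/4*5/9 = 2/9
d_1 = (S0=7/9, S1=2/9)
  d_2[S0] = 7/9*8/9 + 2/9*4/9 = 64/81
  d_2[S1] = 7/9*1/9 + 2/9*5/9 = 17/81
d_2 = (S0=64/81, S1=17/81)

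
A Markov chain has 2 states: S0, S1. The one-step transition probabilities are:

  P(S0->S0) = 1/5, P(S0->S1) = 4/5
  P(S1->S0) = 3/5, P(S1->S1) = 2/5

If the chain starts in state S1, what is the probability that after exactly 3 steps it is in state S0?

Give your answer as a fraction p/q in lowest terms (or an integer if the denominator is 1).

Answer: 57/125

Derivation:
Computing P^3 by repeated multiplication:
P^1 =
  S0: [1/5, 4/5]
  S1: [3/5, 2/5]
P^2 =
  S0: [13/25, 12/25]
  S1: [9/25, 16/25]
P^3 =
  S0: [49/125, 76/125]
  S1: [57/125, 68/125]

(P^3)[S1 -> S0] = 57/125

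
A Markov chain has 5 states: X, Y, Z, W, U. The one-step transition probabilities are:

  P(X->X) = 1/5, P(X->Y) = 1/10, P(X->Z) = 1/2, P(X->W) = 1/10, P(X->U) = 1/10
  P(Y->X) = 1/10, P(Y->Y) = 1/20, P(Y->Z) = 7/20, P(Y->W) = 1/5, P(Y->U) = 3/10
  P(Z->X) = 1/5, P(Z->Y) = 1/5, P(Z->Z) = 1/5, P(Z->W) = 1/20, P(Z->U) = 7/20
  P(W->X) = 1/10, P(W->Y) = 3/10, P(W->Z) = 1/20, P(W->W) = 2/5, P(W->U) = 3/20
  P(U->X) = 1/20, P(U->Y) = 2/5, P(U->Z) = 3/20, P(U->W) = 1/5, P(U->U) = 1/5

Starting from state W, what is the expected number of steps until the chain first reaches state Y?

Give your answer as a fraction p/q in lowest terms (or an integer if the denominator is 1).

Let h_i = expected steps to first reach Y from state i.
Boundary: h_Y = 0.
First-step equations for the other states:
  h_X = 1 + 1/5*h_X + 1/10*h_Y + 1/2*h_Z + 1/10*h_W + 1/10*h_U
  h_Z = 1 + 1/5*h_X + 1/5*h_Y + 1/5*h_Z + 1/20*h_W + 7/20*h_U
  h_W = 1 + 1/10*h_X + 3/10*h_Y + 1/20*h_Z + 2/5*h_W + 3/20*h_U
  h_U = 1 + 1/20*h_X + 2/5*h_Y + 3/20*h_Z + 1/5*h_W + 1/5*h_U

Substituting h_Y = 0 and rearranging gives the linear system (I - Q) h = 1:
  [4/5, -1/2, -1/10, -1/10] . (h_X, h_Z, h_W, h_U) = 1
  [-1/5, 4/5, -1/20, -7/20] . (h_X, h_Z, h_W, h_U) = 1
  [-1/10, -1/20, 3/5, -3/20] . (h_X, h_Z, h_W, h_U) = 1
  [-1/20, -3/20, -1/5, 4/5] . (h_X, h_Z, h_W, h_U) = 1

Solving yields:
  h_X = 13822/3003
  h_Z = 12058/3003
  h_W = 10702/3003
  h_U = 9554/3003

Starting state is W, so the expected hitting time is h_W = 10702/3003.

Answer: 10702/3003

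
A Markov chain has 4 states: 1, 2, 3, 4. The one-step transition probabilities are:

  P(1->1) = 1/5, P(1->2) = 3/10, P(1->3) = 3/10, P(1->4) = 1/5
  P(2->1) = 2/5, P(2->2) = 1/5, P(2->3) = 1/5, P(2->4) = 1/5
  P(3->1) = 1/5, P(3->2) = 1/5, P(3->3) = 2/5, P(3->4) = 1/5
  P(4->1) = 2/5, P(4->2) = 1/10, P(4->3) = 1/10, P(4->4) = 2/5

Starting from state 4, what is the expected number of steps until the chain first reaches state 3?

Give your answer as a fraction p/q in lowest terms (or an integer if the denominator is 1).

Answer: 27/5

Derivation:
Let h_i = expected steps to first reach 3 from state i.
Boundary: h_3 = 0.
First-step equations for the other states:
  h_1 = 1 + 1/5*h_1 + 3/10*h_2 + 3/10*h_3 + 1/5*h_4
  h_2 = 1 + 2/5*h_1 + 1/5*h_2 + 1/5*h_3 + 1/5*h_4
  h_4 = 1 + 2/5*h_1 + 1/10*h_2 + 1/10*h_3 + 2/5*h_4

Substituting h_3 = 0 and rearranging gives the linear system (I - Q) h = 1:
  [4/5, -3/10, -1/5] . (h_1, h_2, h_4) = 1
  [-2/5, 4/5, -1/5] . (h_1, h_2, h_4) = 1
  [-2/5, -1/10, 3/5] . (h_1, h_2, h_4) = 1

Solving yields:
  h_1 = 22/5
  h_2 = 24/5
  h_4 = 27/5

Starting state is 4, so the expected hitting time is h_4 = 27/5.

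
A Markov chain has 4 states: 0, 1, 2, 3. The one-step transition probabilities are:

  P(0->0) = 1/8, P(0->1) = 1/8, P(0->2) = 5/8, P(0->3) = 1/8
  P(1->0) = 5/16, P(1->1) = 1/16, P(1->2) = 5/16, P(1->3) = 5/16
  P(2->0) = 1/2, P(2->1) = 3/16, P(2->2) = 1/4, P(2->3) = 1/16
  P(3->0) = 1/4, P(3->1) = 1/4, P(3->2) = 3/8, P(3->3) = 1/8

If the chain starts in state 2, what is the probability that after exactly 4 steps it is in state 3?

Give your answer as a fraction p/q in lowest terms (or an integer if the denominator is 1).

Computing P^4 by repeated multiplication:
P^1 =
  0: [1/8, 1/8, 5/8, 1/8]
  1: [5/16, 1/16, 5/16, 5/16]
  2: [1/2, 3/16, 1/4, 1/16]
  3: [1/4, 1/4, 3/8, 1/8]
P^2 =
  0: [51/128, 11/64, 41/128, 7/64]
  1: [75/256, 23/128, 105/256, 15/128]
  2: [67/256, 35/256, 117/256, 37/256]
  3: [21/64, 19/128, 3/8, 19/128]
P^3 =
  0: [149/512, 303/2048, 217/512, 281/2048]
  1: [335/1024, 631/4096, 395/1024, 545/4096]
  2: [1393/4096, 167/1024, 1535/4096, 125/1024]
  3: [639/2048, 323/2048, 821/2048, 265/2048]
P^4 =
  0: [10775/32768, 5223/32768, 12633/32768, 4137/32768]
  1: [20655/65536, 10231/65536, 26145/65536, 8505/65536]
  2: [10203/32768, 10059/65536, 13205/32768, 8661/65536]
  3: [10521/32768, 1281/8192, 12879/32768, 1061/8192]

(P^4)[2 -> 3] = 8661/65536

Answer: 8661/65536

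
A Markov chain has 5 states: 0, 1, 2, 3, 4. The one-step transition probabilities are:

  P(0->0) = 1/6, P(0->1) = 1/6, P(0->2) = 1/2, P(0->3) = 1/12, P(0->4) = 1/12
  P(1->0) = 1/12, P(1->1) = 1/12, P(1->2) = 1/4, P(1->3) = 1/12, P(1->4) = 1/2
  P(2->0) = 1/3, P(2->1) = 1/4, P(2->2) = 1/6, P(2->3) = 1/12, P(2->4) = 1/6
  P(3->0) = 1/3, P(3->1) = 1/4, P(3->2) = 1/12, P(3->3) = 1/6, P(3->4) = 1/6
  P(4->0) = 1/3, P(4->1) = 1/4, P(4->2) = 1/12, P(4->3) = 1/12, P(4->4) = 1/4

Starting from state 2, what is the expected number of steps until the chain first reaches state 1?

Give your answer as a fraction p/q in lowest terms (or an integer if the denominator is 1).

Answer: 84/19

Derivation:
Let h_i = expected steps to first reach 1 from state i.
Boundary: h_1 = 0.
First-step equations for the other states:
  h_0 = 1 + 1/6*h_0 + 1/6*h_1 + 1/2*h_2 + 1/12*h_3 + 1/12*h_4
  h_2 = 1 + 1/3*h_0 + 1/4*h_1 + 1/6*h_2 + 1/12*h_3 + 1/6*h_4
  h_3 = 1 + 1/3*h_0 + 1/4*h_1 + 1/12*h_2 + 1/6*h_3 + 1/6*h_4
  h_4 = 1 + 1/3*h_0 + 1/4*h_1 + 1/12*h_2 + 1/12*h_3 + 1/4*h_4

Substituting h_1 = 0 and rearranging gives the linear system (I - Q) h = 1:
  [5/6, -1/2, -1/12, -1/12] . (h_0, h_2, h_3, h_4) = 1
  [-1/3, 5/6, -1/12, -1/6] . (h_0, h_2, h_3, h_4) = 1
  [-1/3, -1/12, 5/6, -1/6] . (h_0, h_2, h_3, h_4) = 1
  [-1/3, -1/12, -1/12, 3/4] . (h_0, h_2, h_3, h_4) = 1

Solving yields:
  h_0 = 90/19
  h_2 = 84/19
  h_3 = 84/19
  h_4 = 84/19

Starting state is 2, so the expected hitting time is h_2 = 84/19.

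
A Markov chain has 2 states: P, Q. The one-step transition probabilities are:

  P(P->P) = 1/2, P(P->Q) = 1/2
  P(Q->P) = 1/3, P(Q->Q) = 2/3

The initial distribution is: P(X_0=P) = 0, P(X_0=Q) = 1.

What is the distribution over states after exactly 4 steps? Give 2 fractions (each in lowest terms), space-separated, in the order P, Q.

Answer: 259/648 389/648

Derivation:
Propagating the distribution step by step (d_{t+1} = d_t * P):
d_0 = (P=0, Q=1)
  d_1[P] = 0*1/2 + 1*1/3 = 1/3
  d_1[Q] = 0*1/2 + 1*2/3 = 2/3
d_1 = (P=1/3, Q=2/3)
  d_2[P] = 1/3*1/2 + 2/3*1/3 = 7/18
  d_2[Q] = 1/3*1/2 + 2/3*2/3 = 11/18
d_2 = (P=7/18, Q=11/18)
  d_3[P] = 7/18*1/2 + 11/18*1/3 = 43/108
  d_3[Q] = 7/18*1/2 + 11/18*2/3 = 65/108
d_3 = (P=43/108, Q=65/108)
  d_4[P] = 43/108*1/2 + 65/108*1/3 = 259/648
  d_4[Q] = 43/108*1/2 + 65/108*2/3 = 389/648
d_4 = (P=259/648, Q=389/648)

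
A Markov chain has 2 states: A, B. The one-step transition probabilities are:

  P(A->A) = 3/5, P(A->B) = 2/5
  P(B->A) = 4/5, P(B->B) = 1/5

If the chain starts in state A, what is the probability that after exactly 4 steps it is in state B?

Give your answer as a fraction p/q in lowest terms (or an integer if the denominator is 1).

Computing P^4 by repeated multiplication:
P^1 =
  A: [3/5, 2/5]
  B: [4/5, 1/5]
P^2 =
  A: [17/25, 8/25]
  B: [16/25, 9/25]
P^3 =
  A: [83/125, 42/125]
  B: [84/125, 41/125]
P^4 =
  A: [417/625, 208/625]
  B: [416/625, 209/625]

(P^4)[A -> B] = 208/625

Answer: 208/625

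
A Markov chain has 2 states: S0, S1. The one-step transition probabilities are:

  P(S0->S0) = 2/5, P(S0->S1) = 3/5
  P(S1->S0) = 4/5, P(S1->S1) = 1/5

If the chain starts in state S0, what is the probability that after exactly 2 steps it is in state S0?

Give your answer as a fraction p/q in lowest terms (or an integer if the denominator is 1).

Answer: 16/25

Derivation:
Computing P^2 by repeated multiplication:
P^1 =
  S0: [2/5, 3/5]
  S1: [4/5, 1/5]
P^2 =
  S0: [16/25, 9/25]
  S1: [12/25, 13/25]

(P^2)[S0 -> S0] = 16/25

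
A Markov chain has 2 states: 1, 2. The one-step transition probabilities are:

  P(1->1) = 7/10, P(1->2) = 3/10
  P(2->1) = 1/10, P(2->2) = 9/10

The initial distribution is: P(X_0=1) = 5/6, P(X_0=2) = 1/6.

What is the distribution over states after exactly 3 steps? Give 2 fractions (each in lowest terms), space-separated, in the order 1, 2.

Answer: 47/125 78/125

Derivation:
Propagating the distribution step by step (d_{t+1} = d_t * P):
d_0 = (1=5/6, 2=1/6)
  d_1[1] = 5/6*7/10 + 1/6*1/10 = 3/5
  d_1[2] = 5/6*3/10 + 1/6*9/10 = 2/5
d_1 = (1=3/5, 2=2/5)
  d_2[1] = 3/5*7/10 + 2/5*1/10 = 23/50
  d_2[2] = 3/5*3/10 + 2/5*9/10 = 27/50
d_2 = (1=23/50, 2=27/50)
  d_3[1] = 23/50*7/10 + 27/50*1/10 = 47/125
  d_3[2] = 23/50*3/10 + 27/50*9/10 = 78/125
d_3 = (1=47/125, 2=78/125)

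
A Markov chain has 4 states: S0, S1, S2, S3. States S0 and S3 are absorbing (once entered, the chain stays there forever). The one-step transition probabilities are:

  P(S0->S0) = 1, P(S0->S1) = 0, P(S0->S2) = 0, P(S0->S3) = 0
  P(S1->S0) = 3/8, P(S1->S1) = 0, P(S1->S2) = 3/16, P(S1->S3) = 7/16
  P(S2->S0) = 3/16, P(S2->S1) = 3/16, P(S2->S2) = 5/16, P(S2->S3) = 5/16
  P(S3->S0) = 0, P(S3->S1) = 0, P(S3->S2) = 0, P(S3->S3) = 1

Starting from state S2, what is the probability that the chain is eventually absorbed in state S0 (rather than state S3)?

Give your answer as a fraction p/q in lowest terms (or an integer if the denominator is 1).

Let a_i = P(absorbed in S0 | start in state i).
Boundary conditions: a_S0 = 1, a_S3 = 0.
For each transient state i, a_i = sum_j P(i->j) * a_j:
  a_S1 = 3/8*a_S0 + 0*a_S1 + 3/16*a_S2 + 7/16*a_S3
  a_S2 = 3/16*a_S0 + 3/16*a_S1 + 5/16*a_S2 + 5/16*a_S3

Substituting a_S0 = 1 and a_S3 = 0, rearrange to (I - Q) a = r where r[i] = P(i -> S0):
  [1, -3/16] . (a_S1, a_S2) = 3/8
  [-3/16, 11/16] . (a_S1, a_S2) = 3/16

Solving yields:
  a_S1 = 75/167
  a_S2 = 66/167

Starting state is S2, so the absorption probability is a_S2 = 66/167.

Answer: 66/167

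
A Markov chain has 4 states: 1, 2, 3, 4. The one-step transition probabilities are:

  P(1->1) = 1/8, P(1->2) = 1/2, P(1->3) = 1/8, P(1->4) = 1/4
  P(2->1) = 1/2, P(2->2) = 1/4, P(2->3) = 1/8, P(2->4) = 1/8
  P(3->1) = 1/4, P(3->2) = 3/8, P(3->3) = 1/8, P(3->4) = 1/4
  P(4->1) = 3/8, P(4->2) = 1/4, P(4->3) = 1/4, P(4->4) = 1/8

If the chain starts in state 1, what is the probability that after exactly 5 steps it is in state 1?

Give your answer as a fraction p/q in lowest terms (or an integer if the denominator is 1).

Computing P^5 by repeated multiplication:
P^1 =
  1: [1/8, 1/2, 1/8, 1/4]
  2: [1/2, 1/4, 1/8, 1/8]
  3: [1/4, 3/8, 1/8, 1/4]
  4: [3/8, 1/4, 1/4, 1/8]
P^2 =
  1: [25/64, 19/64, 5/32, 5/32]
  2: [17/64, 25/64, 9/64, 13/64]
  3: [11/32, 21/64, 5/32, 11/64]
  4: [9/32, 3/8, 9/64, 13/64]
P^3 =
  1: [151/512, 47/128, 37/256, 99/512]
  2: [87/256, 171/512, 77/512, 45/256]
  3: [159/512, 91/256, 75/512, 3/16]
  4: [171/512, 173/512, 77/512, 91/512]
P^4 =
  1: [337/1024, 175/512, 611/4096, 737/4096]
  2: [641/2048, 1449/4096, 301/2048, 763/4096]
  3: [1325/4096, 1417/4096, 19/128, 373/2048]
  4: [645/2048, 1443/4096, 603/4096, 95/512]
P^5 =
  1: [10381/32768, 11499/32768, 4833/32768, 6055/32768]
  2: [10571/32768, 5679/16384, 4859/32768, 1495/8192]
  3: [10447/32768, 5725/16384, 2421/16384, 6029/32768]
  4: [2637/8192, 11375/32768, 607/4096, 5989/32768]

(P^5)[1 -> 1] = 10381/32768

Answer: 10381/32768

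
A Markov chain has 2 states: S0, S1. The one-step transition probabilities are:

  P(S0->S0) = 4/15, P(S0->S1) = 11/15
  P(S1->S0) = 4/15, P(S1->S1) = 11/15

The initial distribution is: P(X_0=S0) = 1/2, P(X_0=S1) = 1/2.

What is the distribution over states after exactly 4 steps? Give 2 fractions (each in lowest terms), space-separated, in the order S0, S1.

Answer: 4/15 11/15

Derivation:
Propagating the distribution step by step (d_{t+1} = d_t * P):
d_0 = (S0=1/2, S1=1/2)
  d_1[S0] = 1/2*4/15 + 1/2*4/15 = 4/15
  d_1[S1] = 1/2*11/15 + 1/2*11/15 = 11/15
d_1 = (S0=4/15, S1=11/15)
  d_2[S0] = 4/15*4/15 + 11/15*4/15 = 4/15
  d_2[S1] = 4/15*11/15 + 11/15*11/15 = 11/15
d_2 = (S0=4/15, S1=11/15)
  d_3[S0] = 4/15*4/15 + 11/15*4/15 = 4/15
  d_3[S1] = 4/15*11/15 + 11/15*11/15 = 11/15
d_3 = (S0=4/15, S1=11/15)
  d_4[S0] = 4/15*4/15 + 11/15*4/15 = 4/15
  d_4[S1] = 4/15*11/15 + 11/15*11/15 = 11/15
d_4 = (S0=4/15, S1=11/15)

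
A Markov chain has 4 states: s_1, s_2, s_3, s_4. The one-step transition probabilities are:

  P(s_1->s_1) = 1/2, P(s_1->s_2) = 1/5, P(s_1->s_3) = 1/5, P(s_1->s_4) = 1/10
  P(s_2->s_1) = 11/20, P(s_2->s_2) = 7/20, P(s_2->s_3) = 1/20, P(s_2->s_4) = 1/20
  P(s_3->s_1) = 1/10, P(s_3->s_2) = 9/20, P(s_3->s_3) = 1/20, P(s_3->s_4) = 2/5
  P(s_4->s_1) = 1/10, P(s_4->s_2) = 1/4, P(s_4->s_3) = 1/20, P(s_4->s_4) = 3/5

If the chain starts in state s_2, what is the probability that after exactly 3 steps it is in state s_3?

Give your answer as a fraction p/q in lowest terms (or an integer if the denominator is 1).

Computing P^3 by repeated multiplication:
P^1 =
  s_1: [1/2, 1/5, 1/5, 1/10]
  s_2: [11/20, 7/20, 1/20, 1/20]
  s_3: [1/10, 9/20, 1/20, 2/5]
  s_4: [1/10, 1/4, 1/20, 3/5]
P^2 =
  s_1: [39/100, 57/200, 1/8, 1/5]
  s_2: [191/400, 107/400, 53/400, 49/400]
  s_3: [137/400, 3/10, 13/200, 117/400]
  s_4: [101/400, 7/25, 13/200, 161/400]
P^3 =
  s_1: [1537/4000, 71/250, 217/2000, 893/4000]
  s_2: [3291/8000, 447/1600, 973/8000, 1501/8000]
  s_3: [93/250, 2207/8000, 811/8000, 1003/4000]
  s_4: [327/1000, 2227/8000, 703/8000, 1227/4000]

(P^3)[s_2 -> s_3] = 973/8000

Answer: 973/8000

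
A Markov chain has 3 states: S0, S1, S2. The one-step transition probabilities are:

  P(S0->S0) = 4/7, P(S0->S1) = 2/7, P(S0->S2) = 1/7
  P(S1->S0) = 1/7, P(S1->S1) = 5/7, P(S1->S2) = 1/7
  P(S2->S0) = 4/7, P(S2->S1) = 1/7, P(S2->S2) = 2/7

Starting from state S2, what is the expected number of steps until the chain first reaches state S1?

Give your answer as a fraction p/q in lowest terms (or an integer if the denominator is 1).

Let h_i = expected steps to first reach S1 from state i.
Boundary: h_S1 = 0.
First-step equations for the other states:
  h_S0 = 1 + 4/7*h_S0 + 2/7*h_S1 + 1/7*h_S2
  h_S2 = 1 + 4/7*h_S0 + 1/7*h_S1 + 2/7*h_S2

Substituting h_S1 = 0 and rearranging gives the linear system (I - Q) h = 1:
  [3/7, -1/7] . (h_S0, h_S2) = 1
  [-4/7, 5/7] . (h_S0, h_S2) = 1

Solving yields:
  h_S0 = 42/11
  h_S2 = 49/11

Starting state is S2, so the expected hitting time is h_S2 = 49/11.

Answer: 49/11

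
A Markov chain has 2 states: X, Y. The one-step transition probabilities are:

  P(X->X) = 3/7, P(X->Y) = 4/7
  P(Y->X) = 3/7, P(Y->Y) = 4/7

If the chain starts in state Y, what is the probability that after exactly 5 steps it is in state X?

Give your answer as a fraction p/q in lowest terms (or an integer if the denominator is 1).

Answer: 3/7

Derivation:
Computing P^5 by repeated multiplication:
P^1 =
  X: [3/7, 4/7]
  Y: [3/7, 4/7]
P^2 =
  X: [3/7, 4/7]
  Y: [3/7, 4/7]
P^3 =
  X: [3/7, 4/7]
  Y: [3/7, 4/7]
P^4 =
  X: [3/7, 4/7]
  Y: [3/7, 4/7]
P^5 =
  X: [3/7, 4/7]
  Y: [3/7, 4/7]

(P^5)[Y -> X] = 3/7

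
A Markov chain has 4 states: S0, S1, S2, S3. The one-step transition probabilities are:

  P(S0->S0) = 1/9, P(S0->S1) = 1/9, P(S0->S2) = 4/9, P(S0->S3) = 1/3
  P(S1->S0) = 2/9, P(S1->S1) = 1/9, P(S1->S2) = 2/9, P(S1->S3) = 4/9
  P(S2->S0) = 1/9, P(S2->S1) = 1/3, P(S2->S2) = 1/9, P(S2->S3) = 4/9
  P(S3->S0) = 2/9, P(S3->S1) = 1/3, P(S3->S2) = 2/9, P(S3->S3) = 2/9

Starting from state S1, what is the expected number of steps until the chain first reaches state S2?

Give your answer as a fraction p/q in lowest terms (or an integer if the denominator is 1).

Let h_i = expected steps to first reach S2 from state i.
Boundary: h_S2 = 0.
First-step equations for the other states:
  h_S0 = 1 + 1/9*h_S0 + 1/9*h_S1 + 4/9*h_S2 + 1/3*h_S3
  h_S1 = 1 + 2/9*h_S0 + 1/9*h_S1 + 2/9*h_S2 + 4/9*h_S3
  h_S3 = 1 + 2/9*h_S0 + 1/3*h_S1 + 2/9*h_S2 + 2/9*h_S3

Substituting h_S2 = 0 and rearranging gives the linear system (I - Q) h = 1:
  [8/9, -1/9, -1/3] . (h_S0, h_S1, h_S3) = 1
  [-2/9, 8/9, -4/9] . (h_S0, h_S1, h_S3) = 1
  [-2/9, -1/3, 7/9] . (h_S0, h_S1, h_S3) = 1

Solving yields:
  h_S0 = 3
  h_S1 = 15/4
  h_S3 = 15/4

Starting state is S1, so the expected hitting time is h_S1 = 15/4.

Answer: 15/4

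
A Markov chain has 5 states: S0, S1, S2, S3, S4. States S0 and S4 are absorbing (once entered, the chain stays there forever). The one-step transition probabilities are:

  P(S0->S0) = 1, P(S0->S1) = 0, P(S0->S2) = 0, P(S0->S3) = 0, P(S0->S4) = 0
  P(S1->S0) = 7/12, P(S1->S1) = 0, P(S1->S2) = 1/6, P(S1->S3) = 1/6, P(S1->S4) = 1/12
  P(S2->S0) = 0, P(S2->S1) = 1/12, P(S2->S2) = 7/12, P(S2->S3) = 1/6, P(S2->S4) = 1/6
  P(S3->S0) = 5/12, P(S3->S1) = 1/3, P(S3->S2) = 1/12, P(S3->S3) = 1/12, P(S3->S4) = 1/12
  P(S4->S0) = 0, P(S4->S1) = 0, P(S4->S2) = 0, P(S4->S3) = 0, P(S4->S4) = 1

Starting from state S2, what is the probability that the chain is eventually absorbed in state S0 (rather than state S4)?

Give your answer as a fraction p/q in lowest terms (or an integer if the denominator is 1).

Let a_i = P(absorbed in S0 | start in state i).
Boundary conditions: a_S0 = 1, a_S4 = 0.
For each transient state i, a_i = sum_j P(i->j) * a_j:
  a_S1 = 7/12*a_S0 + 0*a_S1 + 1/6*a_S2 + 1/6*a_S3 + 1/12*a_S4
  a_S2 = 0*a_S0 + 1/12*a_S1 + 7/12*a_S2 + 1/6*a_S3 + 1/6*a_S4
  a_S3 = 5/12*a_S0 + 1/3*a_S1 + 1/12*a_S2 + 1/12*a_S3 + 1/12*a_S4

Substituting a_S0 = 1 and a_S4 = 0, rearrange to (I - Q) a = r where r[i] = P(i -> S0):
  [1, -1/6, -1/6] . (a_S1, a_S2, a_S3) = 7/12
  [-1/12, 5/12, -1/6] . (a_S1, a_S2, a_S3) = 0
  [-1/3, -1/12, 11/12] . (a_S1, a_S2, a_S3) = 5/12

Solving yields:
  a_S1 = 441/556
  a_S2 = 263/556
  a_S3 = 437/556

Starting state is S2, so the absorption probability is a_S2 = 263/556.

Answer: 263/556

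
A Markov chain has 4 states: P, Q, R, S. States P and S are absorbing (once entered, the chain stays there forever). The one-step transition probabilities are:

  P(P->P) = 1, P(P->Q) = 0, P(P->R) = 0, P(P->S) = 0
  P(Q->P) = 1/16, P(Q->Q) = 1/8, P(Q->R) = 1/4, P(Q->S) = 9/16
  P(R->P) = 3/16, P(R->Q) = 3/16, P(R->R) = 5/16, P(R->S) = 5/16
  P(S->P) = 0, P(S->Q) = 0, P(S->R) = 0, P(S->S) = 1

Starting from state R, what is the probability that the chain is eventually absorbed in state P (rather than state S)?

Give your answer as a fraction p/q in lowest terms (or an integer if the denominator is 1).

Answer: 45/142

Derivation:
Let a_i = P(absorbed in P | start in state i).
Boundary conditions: a_P = 1, a_S = 0.
For each transient state i, a_i = sum_j P(i->j) * a_j:
  a_Q = 1/16*a_P + 1/8*a_Q + 1/4*a_R + 9/16*a_S
  a_R = 3/16*a_P + 3/16*a_Q + 5/16*a_R + 5/16*a_S

Substituting a_P = 1 and a_S = 0, rearrange to (I - Q) a = r where r[i] = P(i -> P):
  [7/8, -1/4] . (a_Q, a_R) = 1/16
  [-3/16, 11/16] . (a_Q, a_R) = 3/16

Solving yields:
  a_Q = 23/142
  a_R = 45/142

Starting state is R, so the absorption probability is a_R = 45/142.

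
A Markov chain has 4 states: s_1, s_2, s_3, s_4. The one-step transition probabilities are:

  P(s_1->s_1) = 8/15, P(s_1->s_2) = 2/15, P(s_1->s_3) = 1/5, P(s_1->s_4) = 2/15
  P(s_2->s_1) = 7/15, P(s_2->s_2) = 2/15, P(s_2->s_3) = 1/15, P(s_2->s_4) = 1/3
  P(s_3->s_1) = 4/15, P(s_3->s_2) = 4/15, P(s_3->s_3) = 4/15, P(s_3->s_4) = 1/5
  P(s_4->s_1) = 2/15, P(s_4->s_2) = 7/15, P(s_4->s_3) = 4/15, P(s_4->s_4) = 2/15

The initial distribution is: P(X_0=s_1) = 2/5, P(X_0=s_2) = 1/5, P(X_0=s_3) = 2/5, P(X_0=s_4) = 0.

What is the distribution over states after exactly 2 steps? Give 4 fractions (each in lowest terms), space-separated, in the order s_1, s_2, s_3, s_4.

Propagating the distribution step by step (d_{t+1} = d_t * P):
d_0 = (s_1=2/5, s_2=1/5, s_3=2/5, s_4=0)
  d_1[s_1] = 2/5*8/15 + 1/5*7/15 + 2/5*4/15 + 0*2/15 = 31/75
  d_1[s_2] = 2/5*2/15 + 1/5*2/15 + 2/5*4/15 + 0*7/15 = 14/75
  d_1[s_3] = 2/5*1/5 + 1/5*1/15 + 2/5*4/15 + 0*4/15 = 1/5
  d_1[s_4] = 2/5*2/15 + 1/5*1/3 + 2/5*1/5 + 0*2/15 = 1/5
d_1 = (s_1=31/75, s_2=14/75, s_3=1/5, s_4=1/5)
  d_2[s_1] = 31/75*8/15 + 14/75*7/15 + 1/5*4/15 + 1/5*2/15 = 436/1125
  d_2[s_2] = 31/75*2/15 + 14/75*2/15 + 1/5*4/15 + 1/5*7/15 = 17/75
  d_2[s_3] = 31/75*1/5 + 14/75*1/15 + 1/5*4/15 + 1/5*4/15 = 227/1125
  d_2[s_4] = 31/75*2/15 + 14/75*1/3 + 1/5*1/5 + 1/5*2/15 = 23/125
d_2 = (s_1=436/1125, s_2=17/75, s_3=227/1125, s_4=23/125)

Answer: 436/1125 17/75 227/1125 23/125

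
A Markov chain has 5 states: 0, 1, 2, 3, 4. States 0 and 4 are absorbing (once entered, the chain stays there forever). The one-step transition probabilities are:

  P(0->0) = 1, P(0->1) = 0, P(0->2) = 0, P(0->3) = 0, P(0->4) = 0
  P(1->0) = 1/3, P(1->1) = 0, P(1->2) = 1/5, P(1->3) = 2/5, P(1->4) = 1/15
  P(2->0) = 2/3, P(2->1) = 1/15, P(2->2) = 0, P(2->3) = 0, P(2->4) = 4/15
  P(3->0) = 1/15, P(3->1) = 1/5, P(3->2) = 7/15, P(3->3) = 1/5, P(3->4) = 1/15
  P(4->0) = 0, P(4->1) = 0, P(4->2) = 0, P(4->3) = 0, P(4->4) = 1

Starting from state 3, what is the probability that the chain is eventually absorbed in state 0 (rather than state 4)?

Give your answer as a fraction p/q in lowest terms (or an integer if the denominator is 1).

Answer: 811/1176

Derivation:
Let a_i = P(absorbed in 0 | start in state i).
Boundary conditions: a_0 = 1, a_4 = 0.
For each transient state i, a_i = sum_j P(i->j) * a_j:
  a_1 = 1/3*a_0 + 0*a_1 + 1/5*a_2 + 2/5*a_3 + 1/15*a_4
  a_2 = 2/3*a_0 + 1/15*a_1 + 0*a_2 + 0*a_3 + 4/15*a_4
  a_3 = 1/15*a_0 + 1/5*a_1 + 7/15*a_2 + 1/5*a_3 + 1/15*a_4

Substituting a_0 = 1 and a_4 = 0, rearrange to (I - Q) a = r where r[i] = P(i -> 0):
  [1, -1/5, -2/5] . (a_1, a_2, a_3) = 1/3
  [-1/15, 1, 0] . (a_1, a_2, a_3) = 2/3
  [-1/5, -7/15, 4/5] . (a_1, a_2, a_3) = 1/15

Solving yields:
  a_1 = 295/392
  a_2 = 281/392
  a_3 = 811/1176

Starting state is 3, so the absorption probability is a_3 = 811/1176.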